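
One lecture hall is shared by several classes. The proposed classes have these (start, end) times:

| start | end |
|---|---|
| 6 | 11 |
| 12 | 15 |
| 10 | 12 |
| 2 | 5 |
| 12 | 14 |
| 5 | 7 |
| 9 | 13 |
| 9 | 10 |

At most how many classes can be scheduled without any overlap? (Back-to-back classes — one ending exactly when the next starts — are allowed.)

5

By end time: (2,5), (5,7), (9,10), (6,11), (10,12), (9,13), (12,14), (12,15).
Pick (2,5); next start ≥ 5 → (5,7); next start ≥ 7 → (9,10); next start ≥ 10 → (10,12); next start ≥ 12 → (12,14).
Selected 5 classes.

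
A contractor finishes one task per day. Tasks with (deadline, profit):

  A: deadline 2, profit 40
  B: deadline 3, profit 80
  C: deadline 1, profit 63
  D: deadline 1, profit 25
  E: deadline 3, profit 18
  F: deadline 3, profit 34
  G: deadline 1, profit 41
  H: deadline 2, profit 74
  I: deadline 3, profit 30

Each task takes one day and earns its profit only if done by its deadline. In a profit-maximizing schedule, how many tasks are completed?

Take jobs in profit order; each goes to the latest open slot no later than its deadline.
Profit order: B=80 H=74 C=63 G=41 A=40 F=34 I=30 D=25 E=18
Assign: B→slot 3, H→slot 2, C→slot 1, G skipped, A skipped, F skipped, I skipped, D skipped, E skipped.
Slots: [1:C] [2:H] [3:B]
3 of 9 scheduled.

3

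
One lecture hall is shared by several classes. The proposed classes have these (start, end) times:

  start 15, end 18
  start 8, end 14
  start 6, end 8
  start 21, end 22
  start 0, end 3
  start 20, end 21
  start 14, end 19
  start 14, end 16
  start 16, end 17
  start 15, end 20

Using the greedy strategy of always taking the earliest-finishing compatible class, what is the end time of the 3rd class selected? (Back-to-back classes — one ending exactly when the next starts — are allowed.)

14

Sorted by end: (0,3)  (6,8)  (8,14)  (14,16)  (16,17)  (15,18)  (14,19)  (15,20)  (20,21)  (21,22)
take (0,3); take (6,8); take (8,14); take (14,16); take (16,17); skip (15,20); take (20,21); take (21,22).
Selected: (0,3) (6,8) (8,14) (14,16) (16,17) (20,21) (21,22)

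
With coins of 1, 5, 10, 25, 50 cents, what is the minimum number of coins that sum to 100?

2

100 = 2×50
Total coins = 2 = 2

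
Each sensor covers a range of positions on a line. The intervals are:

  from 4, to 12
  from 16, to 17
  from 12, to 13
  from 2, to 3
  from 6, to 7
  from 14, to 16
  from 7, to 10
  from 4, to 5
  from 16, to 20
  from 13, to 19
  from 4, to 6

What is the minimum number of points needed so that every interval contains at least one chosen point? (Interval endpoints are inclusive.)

5

Sorted: [2,3] [4,5] [4,6] [6,7] [7,10] [4,12] [12,13] [14,16] [16,17] [13,19] [16,20]
{[2,3]} hit by 3; {[4,5],[4,6]} hit by 5; {[6,7],[7,10],[4,12]} hit by 7; {[12,13]} hit by 13; {[14,16],[16,17],[13,19],[16,20]} hit by 16.
Points: 3, 5, 7, 13, 16 (5 total).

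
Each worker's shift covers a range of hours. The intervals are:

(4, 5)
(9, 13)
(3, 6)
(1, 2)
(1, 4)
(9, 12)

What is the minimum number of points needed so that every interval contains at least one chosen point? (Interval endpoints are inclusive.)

Sort by right endpoint; whenever an interval is uncovered, place a point at its right end.
By right end: [1,2]  [1,4]  [4,5]  [3,6]  [9,12]  [9,13]
[1,2] uncovered → point at 2; [4,5] uncovered → point at 5; [9,12] uncovered → point at 12.
Points: 2, 5, 12 (3 total).

3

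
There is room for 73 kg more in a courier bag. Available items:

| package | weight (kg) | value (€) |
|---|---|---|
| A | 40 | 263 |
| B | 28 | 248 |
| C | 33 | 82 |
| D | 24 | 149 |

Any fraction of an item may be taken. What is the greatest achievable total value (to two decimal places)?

542.04

Greedy by value/weight ratio, highest first.
Order: B (248/28=8.86) > A (263/40=6.58) > D (149/24=6.21) > C (82/33=2.48)
Fill: take B (28 @ 248) → take A (40 @ 263) → take 5/24 of D → 31.04; 73/73 used.
Total value = 542.04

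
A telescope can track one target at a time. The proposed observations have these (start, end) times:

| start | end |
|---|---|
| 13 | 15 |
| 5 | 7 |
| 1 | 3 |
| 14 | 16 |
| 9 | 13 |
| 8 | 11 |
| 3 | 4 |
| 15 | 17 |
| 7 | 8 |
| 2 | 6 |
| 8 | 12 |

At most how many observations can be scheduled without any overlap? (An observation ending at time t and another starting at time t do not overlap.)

Sorted by end: (1,3)  (3,4)  (2,6)  (5,7)  (7,8)  (8,11)  (8,12)  (9,13)  (13,15)  (14,16)  (15,17)
take (1,3); take (3,4); take (5,7); take (7,8); take (8,11); take (13,15); take (15,17).
Selected 7 observations.

7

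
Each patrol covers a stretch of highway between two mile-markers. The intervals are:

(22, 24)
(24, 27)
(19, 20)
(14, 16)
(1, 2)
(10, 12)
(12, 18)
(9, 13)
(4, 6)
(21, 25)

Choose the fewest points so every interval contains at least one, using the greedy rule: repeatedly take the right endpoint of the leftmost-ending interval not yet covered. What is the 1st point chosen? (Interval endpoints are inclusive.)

By right end: [1,2]  [4,6]  [10,12]  [9,13]  [14,16]  [12,18]  [19,20]  [22,24]  [21,25]  [24,27]
[1,2] uncovered → point at 2; [4,6] uncovered → point at 6; [10,12] uncovered → point at 12; [14,16] uncovered → point at 16; [19,20] uncovered → point at 20; [22,24] uncovered → point at 24.
Points: 2, 6, 12, 16, 20, 24 (6 total).

2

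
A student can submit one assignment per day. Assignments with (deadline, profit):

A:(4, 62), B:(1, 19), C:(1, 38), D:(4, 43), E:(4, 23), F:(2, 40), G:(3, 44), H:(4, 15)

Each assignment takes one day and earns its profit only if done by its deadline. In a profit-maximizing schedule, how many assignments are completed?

4

Profit order: A=62 G=44 D=43 F=40 C=38 E=23 B=19 H=15
Assign: A→slot 4, G→slot 3, D→slot 2, F→slot 1, C skipped, E skipped, B skipped, H skipped.
Slots: [1:F] [2:D] [3:G] [4:A]
4 of 8 scheduled.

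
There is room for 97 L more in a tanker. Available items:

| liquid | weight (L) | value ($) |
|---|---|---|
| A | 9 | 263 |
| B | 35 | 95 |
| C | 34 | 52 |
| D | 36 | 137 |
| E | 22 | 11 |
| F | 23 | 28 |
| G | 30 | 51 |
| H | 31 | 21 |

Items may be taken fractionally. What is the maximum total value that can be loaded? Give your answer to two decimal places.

523.90

Greedy by value/weight ratio, highest first.
Ratios (sorted): A 29.22, D 3.81, B 2.71, G 1.70, C 1.53, F 1.22, H 0.68, E 0.50
take A (9 @ 263); take D (36 @ 137); take B (35 @ 95); take 17/30 of G → 28.90. Capacity used 97/97.
Total value = 523.90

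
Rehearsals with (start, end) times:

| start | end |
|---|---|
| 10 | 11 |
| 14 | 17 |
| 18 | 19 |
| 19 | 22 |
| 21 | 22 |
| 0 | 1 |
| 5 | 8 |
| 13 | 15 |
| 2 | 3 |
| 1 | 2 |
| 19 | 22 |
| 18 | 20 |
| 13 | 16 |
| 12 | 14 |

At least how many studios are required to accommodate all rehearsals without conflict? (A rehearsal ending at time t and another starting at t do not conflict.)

3

starts: [0, 1, 2, 5, 10, 12, 13, 13, 14, 18, 18, 19, 19, 21]
ends:   [1, 2, 3, 8, 11, 14, 15, 16, 17, 19, 20, 22, 22, 22]
s0→1 e1→0 s1→1 e2→0 s2→1 e3→0 s5→1 e8→0 s10→1 e11→0 s12→1 s13→2 s13→3  — peak 3.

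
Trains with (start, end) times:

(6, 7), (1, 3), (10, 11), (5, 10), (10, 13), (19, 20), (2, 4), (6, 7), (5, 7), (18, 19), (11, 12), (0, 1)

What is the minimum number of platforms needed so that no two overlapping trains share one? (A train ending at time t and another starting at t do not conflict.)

4

starts: [0, 1, 2, 5, 5, 6, 6, 10, 10, 11, 18, 19]
ends:   [1, 3, 4, 7, 7, 7, 10, 11, 12, 13, 19, 20]
s0→1 e1→0 s1→1 s2→2 e3→1 e4→0 s5→1 s5→2 s6→3 s6→4  — peak 4.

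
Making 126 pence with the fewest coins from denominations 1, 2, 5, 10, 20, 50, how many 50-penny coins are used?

Greedy: take as many of the largest coin as possible, then repeat with the remainder.
126 = 2×50 + 1×20 + 1×5 + 1×1
Count of 50: 2

2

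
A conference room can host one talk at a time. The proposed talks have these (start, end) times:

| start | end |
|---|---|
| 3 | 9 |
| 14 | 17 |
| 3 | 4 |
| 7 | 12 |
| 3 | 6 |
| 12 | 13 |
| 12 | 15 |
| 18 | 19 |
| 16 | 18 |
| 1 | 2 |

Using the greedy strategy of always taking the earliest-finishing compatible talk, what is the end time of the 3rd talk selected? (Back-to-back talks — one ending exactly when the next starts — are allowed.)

Greedy by earliest finish: after sorting by end time, pick each interval compatible with the last pick.
Sorted by end: (1,2)  (3,4)  (3,6)  (3,9)  (7,12)  (12,13)  (12,15)  (14,17)  (16,18)  (18,19)
take (1,2); take (3,4); take (7,12); take (12,13); take (14,17); take (18,19).
Selected: (1,2) (3,4) (7,12) (12,13) (14,17) (18,19)

12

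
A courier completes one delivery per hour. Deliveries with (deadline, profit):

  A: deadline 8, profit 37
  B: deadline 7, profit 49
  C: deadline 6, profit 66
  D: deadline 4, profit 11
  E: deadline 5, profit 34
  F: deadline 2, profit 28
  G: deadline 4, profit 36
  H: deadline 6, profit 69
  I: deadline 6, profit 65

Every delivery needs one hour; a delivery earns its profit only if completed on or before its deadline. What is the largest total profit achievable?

384

Profit order: H=69 C=66 I=65 B=49 A=37 G=36 E=34 F=28 D=11
Assign: H→slot 6, C→slot 5, I→slot 4, B→slot 7, A→slot 8, G→slot 3, E→slot 2, F→slot 1, D skipped.
Slots: [1:F] [2:E] [3:G] [4:I] [5:C] [6:H] [7:B] [8:A]
Profit = 28 + 34 + 36 + 65 + 66 + 69 + 49 + 37 = 384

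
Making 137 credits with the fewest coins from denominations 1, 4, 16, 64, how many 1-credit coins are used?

1

Greedy: take as many of the largest coin as possible, then repeat with the remainder.
137 = 2×64 + 2×4 + 1×1
Count of 1: 1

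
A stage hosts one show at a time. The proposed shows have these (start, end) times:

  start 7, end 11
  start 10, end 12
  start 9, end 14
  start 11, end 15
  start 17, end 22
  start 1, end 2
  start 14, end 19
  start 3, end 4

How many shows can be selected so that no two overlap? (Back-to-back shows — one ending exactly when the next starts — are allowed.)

Sort by end time and greedily take each interval whose start is ≥ the last chosen end.
Sorted by end: (1,2)  (3,4)  (7,11)  (10,12)  (9,14)  (11,15)  (14,19)  (17,22)
take (1,2); take (3,4); take (7,11); skip (10,12); take (11,15); take (17,22).
Selected 5 shows.

5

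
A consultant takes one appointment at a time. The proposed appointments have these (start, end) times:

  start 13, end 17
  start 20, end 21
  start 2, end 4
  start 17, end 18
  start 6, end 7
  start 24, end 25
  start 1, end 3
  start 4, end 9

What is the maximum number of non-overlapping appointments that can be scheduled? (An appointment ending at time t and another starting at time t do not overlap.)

Greedy by earliest finish: after sorting by end time, pick each interval compatible with the last pick.
By end time: (1,3), (2,4), (6,7), (4,9), (13,17), (17,18), (20,21), (24,25).
Pick (1,3); next start ≥ 3 → (6,7); next start ≥ 7 → (13,17); next start ≥ 17 → (17,18); next start ≥ 18 → (20,21); next start ≥ 21 → (24,25).
Selected 6 appointments.

6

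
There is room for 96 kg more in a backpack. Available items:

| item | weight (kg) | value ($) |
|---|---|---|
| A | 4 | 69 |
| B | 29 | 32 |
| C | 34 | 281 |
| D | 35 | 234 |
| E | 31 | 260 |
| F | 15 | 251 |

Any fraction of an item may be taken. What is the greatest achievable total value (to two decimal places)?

Ratios (sorted): A 17.25, F 16.73, E 8.39, C 8.26, D 6.69, B 1.10
take A (4 @ 69); take F (15 @ 251); take E (31 @ 260); take C (34 @ 281); take 12/35 of D → 80.23. Capacity used 96/96.
Total value = 941.23

941.23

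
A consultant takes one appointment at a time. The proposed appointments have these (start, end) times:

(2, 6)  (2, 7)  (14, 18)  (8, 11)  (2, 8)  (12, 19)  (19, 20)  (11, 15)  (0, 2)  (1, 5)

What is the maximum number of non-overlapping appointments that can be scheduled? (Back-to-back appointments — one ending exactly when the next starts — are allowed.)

5

Sorted by end: (0,2)  (1,5)  (2,6)  (2,7)  (2,8)  (8,11)  (11,15)  (14,18)  (12,19)  (19,20)
take (0,2); take (2,6); take (8,11); take (11,15); take (19,20).
Selected 5 appointments.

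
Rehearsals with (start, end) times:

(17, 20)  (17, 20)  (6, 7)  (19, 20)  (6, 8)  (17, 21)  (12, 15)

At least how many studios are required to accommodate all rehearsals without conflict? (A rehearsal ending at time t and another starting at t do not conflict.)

starts: [6, 6, 12, 17, 17, 17, 19]
ends:   [7, 8, 15, 20, 20, 20, 21]
s6→1 s6→2 e7→1 e8→0 s12→1 e15→0 s17→1 s17→2 s17→3 s19→4  — peak 4.

4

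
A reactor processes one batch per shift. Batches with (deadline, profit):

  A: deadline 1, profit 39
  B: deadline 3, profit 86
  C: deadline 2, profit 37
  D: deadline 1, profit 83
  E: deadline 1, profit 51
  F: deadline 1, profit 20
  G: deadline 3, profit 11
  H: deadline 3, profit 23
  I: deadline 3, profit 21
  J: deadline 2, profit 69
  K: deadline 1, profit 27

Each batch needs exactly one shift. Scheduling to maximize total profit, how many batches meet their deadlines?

3

Take jobs in profit order; each goes to the latest open slot no later than its deadline.
Profit order: B=86 D=83 J=69 E=51 A=39 C=37 K=27 H=23 I=21 F=20 G=11
Assign: B→slot 3, D→slot 1, J→slot 2, E skipped, A skipped, C skipped, K skipped, H skipped, I skipped, F skipped, G skipped.
Slots: [1:D] [2:J] [3:B]
3 of 11 scheduled.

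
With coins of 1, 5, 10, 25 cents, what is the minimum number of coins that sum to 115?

6

Use the largest denomination that fits, subtract, and repeat.
115 − 4×25→15 − 1×10→5 − 1×5→0
Total coins = 4 + 1 + 1 = 6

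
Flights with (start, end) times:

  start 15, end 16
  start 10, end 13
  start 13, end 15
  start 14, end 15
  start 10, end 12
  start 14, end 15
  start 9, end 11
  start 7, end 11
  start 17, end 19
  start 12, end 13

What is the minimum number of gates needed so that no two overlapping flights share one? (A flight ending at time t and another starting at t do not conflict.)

Events (time:±→running): 7:+→1 9:+→2 10:+→3 10:+→4 … peak 4.

4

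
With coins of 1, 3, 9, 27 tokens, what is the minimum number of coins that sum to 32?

4

Use the largest denomination that fits, subtract, and repeat.
32 − 1×27→5 − 1×3→2 − 2×1→0
Total coins = 1 + 1 + 2 = 4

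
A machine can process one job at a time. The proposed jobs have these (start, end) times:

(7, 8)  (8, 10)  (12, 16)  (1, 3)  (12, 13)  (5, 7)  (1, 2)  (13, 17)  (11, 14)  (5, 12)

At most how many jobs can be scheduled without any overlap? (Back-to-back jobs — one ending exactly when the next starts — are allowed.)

6

Order by finish time; keep every interval that doesn't clash with the previous kept one.
By end time: (1,2), (1,3), (5,7), (7,8), (8,10), (5,12), (12,13), (11,14), (12,16), (13,17).
Pick (1,2); next start ≥ 2 → (5,7); next start ≥ 7 → (7,8); next start ≥ 8 → (8,10); next start ≥ 10 → (12,13); next start ≥ 13 → (13,17).
Selected 6 jobs.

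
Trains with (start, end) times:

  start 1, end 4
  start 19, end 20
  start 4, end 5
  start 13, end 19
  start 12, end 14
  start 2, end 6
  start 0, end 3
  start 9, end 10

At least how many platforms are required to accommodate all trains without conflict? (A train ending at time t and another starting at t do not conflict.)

Count concurrent intervals with a sweep; the peak is the room count.
Events (time:±→running): 0:+→1 1:+→2 2:+→3 … peak 3.

3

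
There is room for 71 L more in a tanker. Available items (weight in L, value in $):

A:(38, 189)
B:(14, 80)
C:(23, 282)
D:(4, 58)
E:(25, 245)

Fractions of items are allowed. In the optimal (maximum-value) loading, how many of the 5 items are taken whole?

4

Order: D (58/4=14.50) > C (282/23=12.26) > E (245/25=9.80) > B (80/14=5.71) > A (189/38=4.97)
Fill: take D (4 @ 58) → take C (23 @ 282) → take E (25 @ 245) → take B (14 @ 80) → take 5/38 of A → 24.87; 71/71 used.
4 item(s) taken whole; one partial (take 5/38 of A).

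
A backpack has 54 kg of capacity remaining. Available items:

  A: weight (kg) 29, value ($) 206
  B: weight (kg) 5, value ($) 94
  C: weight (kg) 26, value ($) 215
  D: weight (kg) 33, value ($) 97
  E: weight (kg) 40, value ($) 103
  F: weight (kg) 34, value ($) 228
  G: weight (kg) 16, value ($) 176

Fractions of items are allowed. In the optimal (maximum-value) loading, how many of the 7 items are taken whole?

Sort by value per unit weight and fill in that order.
Ratios (sorted): B 18.80, G 11.00, C 8.27, A 7.10, F 6.71, D 2.94, E 2.58
take B (5 @ 94); take G (16 @ 176); take C (26 @ 215); take 7/29 of A → 49.72. Capacity used 54/54.
3 item(s) taken whole; one partial (take 7/29 of A).

3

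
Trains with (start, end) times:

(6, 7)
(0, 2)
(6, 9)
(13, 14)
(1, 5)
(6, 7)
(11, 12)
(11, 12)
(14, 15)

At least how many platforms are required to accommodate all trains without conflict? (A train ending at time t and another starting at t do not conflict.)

The answer is the maximum number of intervals overlapping at any instant.
starts: [0, 1, 6, 6, 6, 11, 11, 13, 14]
ends:   [2, 5, 7, 7, 9, 12, 12, 14, 15]
s0→1 s1→2 e2→1 e5→0 s6→1 s6→2 s6→3  — peak 3.

3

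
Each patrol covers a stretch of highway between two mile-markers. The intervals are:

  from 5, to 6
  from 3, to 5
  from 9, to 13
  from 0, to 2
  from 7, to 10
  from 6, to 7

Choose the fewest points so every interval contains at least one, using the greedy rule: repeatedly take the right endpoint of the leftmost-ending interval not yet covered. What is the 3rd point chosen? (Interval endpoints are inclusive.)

By right end: [0,2]  [3,5]  [5,6]  [6,7]  [7,10]  [9,13]
[0,2] uncovered → point at 2; [3,5] uncovered → point at 5; [6,7] uncovered → point at 7; [9,13] uncovered → point at 13.
Points: 2, 5, 7, 13 (4 total).

7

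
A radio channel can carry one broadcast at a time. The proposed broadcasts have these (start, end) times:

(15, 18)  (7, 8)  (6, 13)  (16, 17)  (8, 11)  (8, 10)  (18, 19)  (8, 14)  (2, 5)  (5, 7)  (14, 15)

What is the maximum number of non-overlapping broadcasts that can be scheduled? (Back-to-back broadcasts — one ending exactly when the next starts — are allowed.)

Order by finish time; keep every interval that doesn't clash with the previous kept one.
By end time: (2,5), (5,7), (7,8), (8,10), (8,11), (6,13), (8,14), (14,15), (16,17), (15,18), (18,19).
Pick (2,5); next start ≥ 5 → (5,7); next start ≥ 7 → (7,8); next start ≥ 8 → (8,10); next start ≥ 10 → (14,15); next start ≥ 15 → (16,17); next start ≥ 17 → (18,19).
Selected 7 broadcasts.

7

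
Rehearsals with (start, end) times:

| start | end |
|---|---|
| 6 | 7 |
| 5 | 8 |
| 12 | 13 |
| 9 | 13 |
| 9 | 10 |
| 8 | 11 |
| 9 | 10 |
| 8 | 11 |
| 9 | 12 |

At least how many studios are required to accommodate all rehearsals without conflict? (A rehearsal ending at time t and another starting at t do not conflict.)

6

Count concurrent intervals with a sweep; the peak is the room count.
Events (time:±→running): 5:+→1 6:+→2 7:-→1 8:-→0 8:+→1 8:+→2 9:+→3 9:+→4 9:+→5 9:+→6 … peak 6.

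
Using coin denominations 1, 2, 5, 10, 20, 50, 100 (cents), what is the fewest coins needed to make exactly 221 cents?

4

Greedy: take as many of the largest coin as possible, then repeat with the remainder.
221 = 2×100 + 1×20 + 1×1
Total coins = 2 + 1 + 1 = 4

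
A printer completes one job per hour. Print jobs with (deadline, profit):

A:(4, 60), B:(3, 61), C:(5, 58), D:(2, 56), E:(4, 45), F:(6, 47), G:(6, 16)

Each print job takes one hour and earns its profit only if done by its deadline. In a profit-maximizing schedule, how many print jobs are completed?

6

By profit: B(d3,61), A(d4,60), C(d5,58), D(d2,56), F(d6,47), E(d4,45), G(d6,16)
B→slot 3; A→slot 4; C→slot 5; D→slot 2; F→slot 6; E→slot 1; G skipped.
6 of 7 scheduled.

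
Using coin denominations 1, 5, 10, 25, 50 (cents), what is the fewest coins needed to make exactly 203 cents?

Greedy: take as many of the largest coin as possible, then repeat with the remainder.
203 = 4×50 + 3×1
Total coins = 4 + 3 = 7

7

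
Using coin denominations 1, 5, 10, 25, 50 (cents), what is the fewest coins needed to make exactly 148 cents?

148 = 2×50 + 1×25 + 2×10 + 3×1
Total coins = 2 + 1 + 2 + 3 = 8

8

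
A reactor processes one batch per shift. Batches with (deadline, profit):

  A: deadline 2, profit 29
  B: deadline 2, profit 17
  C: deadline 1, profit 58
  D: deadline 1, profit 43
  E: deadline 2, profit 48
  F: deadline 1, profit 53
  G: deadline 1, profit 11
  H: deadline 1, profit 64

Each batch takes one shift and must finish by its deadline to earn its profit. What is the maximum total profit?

112

Take jobs in profit order; each goes to the latest open slot no later than its deadline.
Profit order: H=64 C=58 F=53 E=48 D=43 A=29 B=17 G=11
Assign: H→slot 1, C skipped, F skipped, E→slot 2, D skipped, A skipped, B skipped, G skipped.
Slots: [1:H] [2:E]
Profit = 64 + 48 = 112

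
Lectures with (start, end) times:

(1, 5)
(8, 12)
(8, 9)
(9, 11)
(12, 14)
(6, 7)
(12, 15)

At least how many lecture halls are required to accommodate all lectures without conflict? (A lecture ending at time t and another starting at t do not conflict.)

Count concurrent intervals with a sweep; the peak is the room count.
starts: [1, 6, 8, 8, 9, 12, 12]
ends:   [5, 7, 9, 11, 12, 14, 15]
s1→1 e5→0 s6→1 e7→0 s8→1 s8→2  — peak 2.

2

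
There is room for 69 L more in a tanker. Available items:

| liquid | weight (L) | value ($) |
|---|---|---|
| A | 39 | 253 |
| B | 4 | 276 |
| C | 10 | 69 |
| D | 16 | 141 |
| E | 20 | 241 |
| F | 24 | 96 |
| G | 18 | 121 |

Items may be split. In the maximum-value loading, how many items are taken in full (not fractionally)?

Ratios (sorted): B 69.00, E 12.05, D 8.81, C 6.90, G 6.72, A 6.49, F 4.00
take B (4 @ 276); take E (20 @ 241); take D (16 @ 141); take C (10 @ 69); take G (18 @ 121); take 1/39 of A → 6.49. Capacity used 69/69.
5 item(s) taken whole; one partial (take 1/39 of A).

5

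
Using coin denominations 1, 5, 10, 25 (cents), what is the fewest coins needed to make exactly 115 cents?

6

115 − 4×25→15 − 1×10→5 − 1×5→0
Total coins = 4 + 1 + 1 = 6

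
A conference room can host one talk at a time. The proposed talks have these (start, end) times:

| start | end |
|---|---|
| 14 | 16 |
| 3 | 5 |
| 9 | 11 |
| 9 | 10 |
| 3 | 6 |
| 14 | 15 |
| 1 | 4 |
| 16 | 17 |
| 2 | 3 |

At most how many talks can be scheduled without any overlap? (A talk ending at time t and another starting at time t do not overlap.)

5

By end time: (2,3), (1,4), (3,5), (3,6), (9,10), (9,11), (14,15), (14,16), (16,17).
Pick (2,3); next start ≥ 3 → (3,5); next start ≥ 5 → (9,10); next start ≥ 10 → (14,15); next start ≥ 15 → (16,17).
Selected 5 talks.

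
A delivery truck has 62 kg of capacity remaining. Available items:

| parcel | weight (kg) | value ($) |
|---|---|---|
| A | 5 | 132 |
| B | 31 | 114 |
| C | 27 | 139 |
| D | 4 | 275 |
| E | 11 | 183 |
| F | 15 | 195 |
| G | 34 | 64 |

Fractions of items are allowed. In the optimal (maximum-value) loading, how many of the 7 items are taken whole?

Sort by value per unit weight and fill in that order.
Ratios (sorted): D 68.75, A 26.40, E 16.64, F 13.00, C 5.15, B 3.68, G 1.88
take D (4 @ 275); take A (5 @ 132); take E (11 @ 183); take F (15 @ 195); take C (27 @ 139). Capacity used 62/62.
5 item(s) taken whole.

5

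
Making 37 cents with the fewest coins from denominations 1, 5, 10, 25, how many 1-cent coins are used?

37 = 1×25 + 1×10 + 2×1
Count of 1: 2

2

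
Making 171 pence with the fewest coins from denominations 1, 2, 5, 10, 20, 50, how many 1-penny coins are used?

Greedy: take as many of the largest coin as possible, then repeat with the remainder.
171 = 3×50 + 1×20 + 1×1
Count of 1: 1

1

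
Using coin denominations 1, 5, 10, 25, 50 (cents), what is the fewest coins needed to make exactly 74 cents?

7

Use the largest denomination that fits, subtract, and repeat.
74 − 1×50→24 − 2×10→4 − 4×1→0
Total coins = 1 + 2 + 4 = 7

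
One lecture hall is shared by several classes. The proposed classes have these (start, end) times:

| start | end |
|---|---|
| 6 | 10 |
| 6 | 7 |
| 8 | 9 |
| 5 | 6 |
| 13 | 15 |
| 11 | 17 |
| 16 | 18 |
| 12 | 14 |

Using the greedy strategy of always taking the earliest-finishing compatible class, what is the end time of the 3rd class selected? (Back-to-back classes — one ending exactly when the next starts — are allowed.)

Sort by end time and greedily take each interval whose start is ≥ the last chosen end.
Sorted by end: (5,6)  (6,7)  (8,9)  (6,10)  (12,14)  (13,15)  (11,17)  (16,18)
take (5,6); take (6,7); take (8,9); take (12,14); skip (13,15); take (16,18).
Selected: (5,6) (6,7) (8,9) (12,14) (16,18)

9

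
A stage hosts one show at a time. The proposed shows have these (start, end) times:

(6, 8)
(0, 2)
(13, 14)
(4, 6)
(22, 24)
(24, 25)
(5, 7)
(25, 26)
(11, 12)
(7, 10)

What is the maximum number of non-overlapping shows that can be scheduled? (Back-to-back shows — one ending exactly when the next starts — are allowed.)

8

Sort by end time and greedily take each interval whose start is ≥ the last chosen end.
Sorted by end: (0,2)  (4,6)  (5,7)  (6,8)  (7,10)  (11,12)  (13,14)  (22,24)  (24,25)  (25,26)
take (0,2); take (4,6); skip (5,7); take (6,8); take (11,12); take (13,14); take (22,24); take (24,25); take (25,26).
Selected 8 shows.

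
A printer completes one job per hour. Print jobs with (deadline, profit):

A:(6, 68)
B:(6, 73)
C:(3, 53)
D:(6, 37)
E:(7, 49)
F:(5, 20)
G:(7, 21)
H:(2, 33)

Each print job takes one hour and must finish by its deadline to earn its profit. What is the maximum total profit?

Take jobs in profit order; each goes to the latest open slot no later than its deadline.
Profit order: B=73 A=68 C=53 E=49 D=37 H=33 G=21 F=20
Assign: B→slot 6, A→slot 5, C→slot 3, E→slot 7, D→slot 4, H→slot 2, G→slot 1, F skipped.
Slots: [1:G] [2:H] [3:C] [4:D] [5:A] [6:B] [7:E]
Profit = 21 + 33 + 53 + 37 + 68 + 73 + 49 = 334

334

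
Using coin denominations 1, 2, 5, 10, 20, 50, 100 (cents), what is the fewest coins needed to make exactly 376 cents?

Greedy: take as many of the largest coin as possible, then repeat with the remainder.
376 − 3×100→76 − 1×50→26 − 1×20→6 − 1×5→1 − 1×1→0
Total coins = 3 + 1 + 1 + 1 + 1 = 7

7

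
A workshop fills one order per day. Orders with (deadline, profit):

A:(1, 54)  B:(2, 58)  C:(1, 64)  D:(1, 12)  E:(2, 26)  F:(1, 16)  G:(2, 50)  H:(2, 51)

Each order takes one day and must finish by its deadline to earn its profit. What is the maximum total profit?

122

Profit order: C=64 B=58 A=54 H=51 G=50 E=26 F=16 D=12
Assign: C→slot 1, B→slot 2, A skipped, H skipped, G skipped, E skipped, F skipped, D skipped.
Slots: [1:C] [2:B]
Profit = 64 + 58 = 122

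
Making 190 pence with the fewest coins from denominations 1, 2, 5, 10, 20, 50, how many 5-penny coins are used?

190 = 3×50 + 2×20
Count of 5: 0

0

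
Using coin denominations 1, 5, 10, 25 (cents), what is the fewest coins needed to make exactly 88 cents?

7

88 − 3×25→13 − 1×10→3 − 3×1→0
Total coins = 3 + 1 + 3 = 7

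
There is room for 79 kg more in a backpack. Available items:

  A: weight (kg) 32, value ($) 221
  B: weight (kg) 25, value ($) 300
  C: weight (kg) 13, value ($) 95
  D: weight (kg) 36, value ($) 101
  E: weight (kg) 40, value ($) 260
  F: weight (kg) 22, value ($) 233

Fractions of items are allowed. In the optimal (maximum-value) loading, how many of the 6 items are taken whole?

Ratios (sorted): B 12.00, F 10.59, C 7.31, A 6.91, E 6.50, D 2.81
take B (25 @ 300); take F (22 @ 233); take C (13 @ 95); take 19/32 of A → 131.22. Capacity used 79/79.
3 item(s) taken whole; one partial (take 19/32 of A).

3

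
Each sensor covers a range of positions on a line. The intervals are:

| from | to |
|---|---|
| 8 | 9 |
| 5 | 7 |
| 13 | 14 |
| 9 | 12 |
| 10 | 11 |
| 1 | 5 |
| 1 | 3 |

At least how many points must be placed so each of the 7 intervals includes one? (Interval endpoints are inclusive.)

Process intervals by earliest right end; each time one isn't hit yet, stab at its right endpoint.
Sorted: [1,3] [1,5] [5,7] [8,9] [10,11] [9,12] [13,14]
{[1,3],[1,5]} hit by 3; {[5,7]} hit by 7; {[8,9]} hit by 9; {[10,11],[9,12]} hit by 11; {[13,14]} hit by 14.
Points: 3, 7, 9, 11, 14 (5 total).

5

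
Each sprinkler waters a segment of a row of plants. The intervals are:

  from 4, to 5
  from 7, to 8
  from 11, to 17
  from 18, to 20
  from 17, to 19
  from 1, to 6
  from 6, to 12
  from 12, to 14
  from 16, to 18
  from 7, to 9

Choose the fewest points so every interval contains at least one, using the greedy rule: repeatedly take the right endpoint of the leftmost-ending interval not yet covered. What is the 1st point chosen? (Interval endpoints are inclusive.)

5

Sort by right endpoint; whenever an interval is uncovered, place a point at its right end.
Sorted: [4,5] [1,6] [7,8] [7,9] [6,12] [12,14] [11,17] [16,18] [17,19] [18,20]
{[4,5],[1,6]} hit by 5; {[7,8],[7,9],[6,12]} hit by 8; {[12,14],[11,17]} hit by 14; {[16,18],[17,19],[18,20]} hit by 18.
Points: 5, 8, 14, 18 (4 total).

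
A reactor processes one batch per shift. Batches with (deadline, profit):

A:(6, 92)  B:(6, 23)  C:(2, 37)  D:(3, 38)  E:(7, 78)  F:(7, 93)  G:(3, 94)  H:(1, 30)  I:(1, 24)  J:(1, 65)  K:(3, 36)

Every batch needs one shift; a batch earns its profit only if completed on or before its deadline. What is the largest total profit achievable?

483

Sort by profit descending; place each in the latest free slot ≤ its deadline.
Profit order: G=94 F=93 A=92 E=78 J=65 D=38 C=37 K=36 H=30 I=24 B=23
Assign: G→slot 3, F→slot 7, A→slot 6, E→slot 5, J→slot 1, D→slot 2, C skipped, K skipped, H skipped, I skipped, B→slot 4.
Slots: [1:J] [2:D] [3:G] [4:B] [5:E] [6:A] [7:F]
Profit = 65 + 38 + 94 + 23 + 78 + 92 + 93 = 483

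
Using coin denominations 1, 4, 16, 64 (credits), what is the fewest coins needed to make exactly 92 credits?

92 = 1×64 + 1×16 + 3×4
Total coins = 1 + 1 + 3 = 5

5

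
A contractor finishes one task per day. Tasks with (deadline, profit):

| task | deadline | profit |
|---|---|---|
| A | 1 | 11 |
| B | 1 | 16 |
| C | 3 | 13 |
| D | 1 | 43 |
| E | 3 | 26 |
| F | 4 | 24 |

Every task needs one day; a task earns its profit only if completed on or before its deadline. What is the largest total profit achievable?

Sort by profit descending; place each in the latest free slot ≤ its deadline.
By profit: D(d1,43), E(d3,26), F(d4,24), B(d1,16), C(d3,13), A(d1,11)
D→slot 1; E→slot 3; F→slot 4; B skipped; C→slot 2; A skipped.
Profit = 43 + 13 + 26 + 24 = 106

106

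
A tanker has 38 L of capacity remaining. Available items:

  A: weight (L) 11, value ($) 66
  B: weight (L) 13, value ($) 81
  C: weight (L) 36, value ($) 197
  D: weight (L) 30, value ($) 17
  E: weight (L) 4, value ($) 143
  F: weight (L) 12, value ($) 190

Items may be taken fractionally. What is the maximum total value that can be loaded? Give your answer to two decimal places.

Sort by value per unit weight and fill in that order.
Ratios (sorted): E 35.75, F 15.83, B 6.23, A 6.00, C 5.47, D 0.57
take E (4 @ 143); take F (12 @ 190); take B (13 @ 81); take 9/11 of A → 54.00. Capacity used 38/38.
Total value = 468.00

468.00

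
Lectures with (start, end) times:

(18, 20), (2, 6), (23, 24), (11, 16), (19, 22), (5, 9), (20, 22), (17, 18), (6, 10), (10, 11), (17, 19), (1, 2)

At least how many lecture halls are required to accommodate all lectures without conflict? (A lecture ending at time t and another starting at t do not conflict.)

2

Count concurrent intervals with a sweep; the peak is the room count.
Events (time:±→running): 1:+→1 2:-→0 2:+→1 5:+→2 … peak 2.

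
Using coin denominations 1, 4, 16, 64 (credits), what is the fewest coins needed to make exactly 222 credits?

9

Greedy: take as many of the largest coin as possible, then repeat with the remainder.
222 = 3×64 + 1×16 + 3×4 + 2×1
Total coins = 3 + 1 + 3 + 2 = 9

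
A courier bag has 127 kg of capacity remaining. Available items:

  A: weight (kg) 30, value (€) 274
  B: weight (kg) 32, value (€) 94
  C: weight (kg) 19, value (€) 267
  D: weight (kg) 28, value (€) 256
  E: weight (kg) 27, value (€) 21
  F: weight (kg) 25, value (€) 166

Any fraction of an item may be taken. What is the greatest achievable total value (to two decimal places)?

Order: C (267/19=14.05) > D (256/28=9.14) > A (274/30=9.13) > F (166/25=6.64) > B (94/32=2.94) > E (21/27=0.78)
Fill: take C (19 @ 267) → take D (28 @ 256) → take A (30 @ 274) → take F (25 @ 166) → take 25/32 of B → 73.44; 127/127 used.
Total value = 1036.44

1036.44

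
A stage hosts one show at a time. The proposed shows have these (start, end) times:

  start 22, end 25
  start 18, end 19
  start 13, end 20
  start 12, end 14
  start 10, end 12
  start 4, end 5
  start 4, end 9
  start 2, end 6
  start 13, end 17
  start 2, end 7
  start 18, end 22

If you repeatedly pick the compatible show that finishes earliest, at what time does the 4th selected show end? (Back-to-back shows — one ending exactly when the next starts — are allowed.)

19

Sort by end time and greedily take each interval whose start is ≥ the last chosen end.
By end time: (4,5), (2,6), (2,7), (4,9), (10,12), (12,14), (13,17), (18,19), (13,20), (18,22), (22,25).
Pick (4,5); next start ≥ 5 → (10,12); next start ≥ 12 → (12,14); next start ≥ 14 → (18,19); next start ≥ 19 → (22,25).
Selected: (4,5) (10,12) (12,14) (18,19) (22,25)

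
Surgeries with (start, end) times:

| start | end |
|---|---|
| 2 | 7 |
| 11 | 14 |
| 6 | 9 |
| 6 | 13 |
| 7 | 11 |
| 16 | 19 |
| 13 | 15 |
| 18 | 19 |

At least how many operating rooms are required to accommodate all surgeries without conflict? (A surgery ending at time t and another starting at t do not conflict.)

Count concurrent intervals with a sweep; the peak is the room count.
starts: [2, 6, 6, 7, 11, 13, 16, 18]
ends:   [7, 9, 11, 13, 14, 15, 19, 19]
s2→1 s6→2 s6→3  — peak 3.

3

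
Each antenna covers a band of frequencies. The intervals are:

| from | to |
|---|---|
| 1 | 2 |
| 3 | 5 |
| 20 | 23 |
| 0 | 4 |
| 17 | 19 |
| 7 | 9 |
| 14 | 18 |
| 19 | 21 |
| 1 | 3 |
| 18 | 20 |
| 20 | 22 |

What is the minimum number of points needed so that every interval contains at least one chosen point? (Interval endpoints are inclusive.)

Process intervals by earliest right end; each time one isn't hit yet, stab at its right endpoint.
By right end: [1,2]  [1,3]  [0,4]  [3,5]  [7,9]  [14,18]  [17,19]  [18,20]  [19,21]  [20,22]  [20,23]
[1,2] uncovered → point at 2; [3,5] uncovered → point at 5; [7,9] uncovered → point at 9; [14,18] uncovered → point at 18; [19,21] uncovered → point at 21.
Points: 2, 5, 9, 18, 21 (5 total).

5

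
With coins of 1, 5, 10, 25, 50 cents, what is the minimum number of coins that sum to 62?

4

62 = 1×50 + 1×10 + 2×1
Total coins = 1 + 1 + 2 = 4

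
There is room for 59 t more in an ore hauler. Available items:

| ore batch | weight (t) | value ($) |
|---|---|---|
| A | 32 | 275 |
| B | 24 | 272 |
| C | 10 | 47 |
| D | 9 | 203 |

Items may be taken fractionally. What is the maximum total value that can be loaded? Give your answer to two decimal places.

Ratios (sorted): D 22.56, B 11.33, A 8.59, C 4.70
take D (9 @ 203); take B (24 @ 272); take 26/32 of A → 223.44. Capacity used 59/59.
Total value = 698.44

698.44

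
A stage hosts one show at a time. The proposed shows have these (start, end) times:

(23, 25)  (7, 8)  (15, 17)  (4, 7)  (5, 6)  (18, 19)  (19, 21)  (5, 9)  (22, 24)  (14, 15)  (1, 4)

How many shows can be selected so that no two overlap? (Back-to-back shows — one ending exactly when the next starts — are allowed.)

Sort by end time and greedily take each interval whose start is ≥ the last chosen end.
By end time: (1,4), (5,6), (4,7), (7,8), (5,9), (14,15), (15,17), (18,19), (19,21), (22,24), (23,25).
Pick (1,4); next start ≥ 4 → (5,6); next start ≥ 6 → (7,8); next start ≥ 8 → (14,15); next start ≥ 15 → (15,17); next start ≥ 17 → (18,19); next start ≥ 19 → (19,21); next start ≥ 21 → (22,24).
Selected 8 shows.

8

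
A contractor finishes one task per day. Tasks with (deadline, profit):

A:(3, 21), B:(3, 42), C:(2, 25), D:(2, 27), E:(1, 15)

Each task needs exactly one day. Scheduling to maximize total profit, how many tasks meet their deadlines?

By profit: B(d3,42), D(d2,27), C(d2,25), A(d3,21), E(d1,15)
B→slot 3; D→slot 2; C→slot 1; A skipped; E skipped.
3 of 5 scheduled.

3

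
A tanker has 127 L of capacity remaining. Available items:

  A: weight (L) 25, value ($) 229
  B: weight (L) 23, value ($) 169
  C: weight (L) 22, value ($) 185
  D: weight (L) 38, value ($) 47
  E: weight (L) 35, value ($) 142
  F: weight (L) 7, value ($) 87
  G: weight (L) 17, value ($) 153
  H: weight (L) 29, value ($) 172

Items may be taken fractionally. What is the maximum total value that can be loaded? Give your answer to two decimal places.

1011.23

Greedy by value/weight ratio, highest first.
Order: F (87/7=12.43) > A (229/25=9.16) > G (153/17=9.00) > C (185/22=8.41) > B (169/23=7.35) > H (172/29=5.93) > E (142/35=4.06) > D (47/38=1.24)
Fill: take F (7 @ 87) → take A (25 @ 229) → take G (17 @ 153) → take C (22 @ 185) → take B (23 @ 169) → take H (29 @ 172) → take 4/35 of E → 16.23; 127/127 used.
Total value = 1011.23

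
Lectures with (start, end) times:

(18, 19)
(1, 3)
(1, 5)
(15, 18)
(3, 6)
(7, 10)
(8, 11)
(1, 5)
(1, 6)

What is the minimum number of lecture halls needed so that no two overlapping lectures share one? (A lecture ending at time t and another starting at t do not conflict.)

starts: [1, 1, 1, 1, 3, 7, 8, 15, 18]
ends:   [3, 5, 5, 6, 6, 10, 11, 18, 19]
s1→1 s1→2 s1→3 s1→4  — peak 4.

4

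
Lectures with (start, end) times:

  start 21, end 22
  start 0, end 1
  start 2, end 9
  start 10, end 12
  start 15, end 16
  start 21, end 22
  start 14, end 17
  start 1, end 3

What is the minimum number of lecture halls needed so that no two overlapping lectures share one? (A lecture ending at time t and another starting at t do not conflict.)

2

Count concurrent intervals with a sweep; the peak is the room count.
starts: [0, 1, 2, 10, 14, 15, 21, 21]
ends:   [1, 3, 9, 12, 16, 17, 22, 22]
s0→1 e1→0 s1→1 s2→2  — peak 2.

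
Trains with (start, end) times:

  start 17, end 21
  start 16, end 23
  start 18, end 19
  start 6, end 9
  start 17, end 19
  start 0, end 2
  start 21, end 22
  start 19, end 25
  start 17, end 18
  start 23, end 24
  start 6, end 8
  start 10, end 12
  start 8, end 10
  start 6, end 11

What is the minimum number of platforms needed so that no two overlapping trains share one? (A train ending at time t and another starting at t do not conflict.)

starts: [0, 6, 6, 6, 8, 10, 16, 17, 17, 17, 18, 19, 21, 23]
ends:   [2, 8, 9, 10, 11, 12, 18, 19, 19, 21, 22, 23, 24, 25]
s0→1 e2→0 s6→1 s6→2 s6→3 e8→2 s8→3 e9→2 e10→1 s10→2 e11→1 e12→0 s16→1 s17→2 s17→3 s17→4  — peak 4.

4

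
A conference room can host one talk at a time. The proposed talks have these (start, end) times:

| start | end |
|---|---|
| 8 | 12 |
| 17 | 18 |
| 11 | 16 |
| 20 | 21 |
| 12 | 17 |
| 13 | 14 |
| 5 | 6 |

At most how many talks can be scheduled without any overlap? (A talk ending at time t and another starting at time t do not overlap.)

By end time: (5,6), (8,12), (13,14), (11,16), (12,17), (17,18), (20,21).
Pick (5,6); next start ≥ 6 → (8,12); next start ≥ 12 → (13,14); next start ≥ 14 → (17,18); next start ≥ 18 → (20,21).
Selected 5 talks.

5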